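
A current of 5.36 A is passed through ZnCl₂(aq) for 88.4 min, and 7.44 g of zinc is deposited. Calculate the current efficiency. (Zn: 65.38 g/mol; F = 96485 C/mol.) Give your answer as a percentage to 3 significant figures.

77.2%

Q = 5.36 × 5304 = 28430 C
n(e⁻) = 28430 / 96485 = 0.2947 mol
Zn²⁺ + 2e⁻ → Zn, so theoretical n(Zn) = 0.1474 mol → 9.637 g
Efficiency = 7.44 / 9.637 = 0.7720 = 77.2%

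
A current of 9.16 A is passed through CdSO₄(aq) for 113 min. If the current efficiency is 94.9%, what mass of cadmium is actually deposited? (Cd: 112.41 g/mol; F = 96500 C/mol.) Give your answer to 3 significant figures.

Q = 9.16 × 6780 = 62100 C
n(e⁻) = 62100 / 96500 = 0.6435 mol
Cd²⁺ + 2e⁻ → Cd, so theoretical m(Cd) = 0.3218 × 112.41 = 36.17 g
Actual mass = 94.9% × 36.17 = 34.3 g

34.3 g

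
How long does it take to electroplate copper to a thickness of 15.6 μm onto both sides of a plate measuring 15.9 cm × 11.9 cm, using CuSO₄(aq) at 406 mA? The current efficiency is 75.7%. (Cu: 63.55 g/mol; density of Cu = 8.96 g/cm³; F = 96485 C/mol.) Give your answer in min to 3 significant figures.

Plated area = 2 × 15.9 × 11.9 = 378.4 cm²
Volume = 378.4 × 15.6×10⁻⁴ cm = 0.5903 cm³
m(Cu) = 0.5903 × 8.96 = 5.289 g
n(Cu) = 5.289 / 63.55 = 0.08323 mol; n(e⁻) = 2 × 0.08323 = 0.1665 mol
Q = 0.1665 × 96485 / 0.757 = 21220 C
t = 21220 / 0.406 = 52270 s = 871 min

871 min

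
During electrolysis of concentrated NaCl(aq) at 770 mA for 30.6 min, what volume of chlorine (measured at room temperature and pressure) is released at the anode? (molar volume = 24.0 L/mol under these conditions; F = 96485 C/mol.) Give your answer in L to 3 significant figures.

0.176 L

Q = 0.770 A × 1836 s = 1414 C
n(e⁻) = 1414 / 96485 = 0.01466 mol
2Cl⁻ → Cl₂ + 2e⁻, so n(Cl₂) = 0.01466 / 2 = 0.007330 mol
V = 0.007330 × 24.0 = 0.1759 L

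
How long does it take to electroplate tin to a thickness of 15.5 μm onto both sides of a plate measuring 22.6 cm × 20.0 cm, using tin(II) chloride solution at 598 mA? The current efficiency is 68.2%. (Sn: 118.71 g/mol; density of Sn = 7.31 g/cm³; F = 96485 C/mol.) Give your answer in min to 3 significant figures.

680 min

Plated area = 2 × 22.6 × 20.0 = 904.0 cm²
Volume = 904.0 × 15.5×10⁻⁴ cm = 1.401 cm³
m(Sn) = 1.401 × 7.31 = 10.24 g
n(Sn) = 10.24 / 118.71 = 0.08626 mol; n(e⁻) = 2 × 0.08626 = 0.1725 mol
Q = 0.1725 × 96485 / 0.682 = 24400 C
t = 24400 / 0.598 = 40800 s = 680 min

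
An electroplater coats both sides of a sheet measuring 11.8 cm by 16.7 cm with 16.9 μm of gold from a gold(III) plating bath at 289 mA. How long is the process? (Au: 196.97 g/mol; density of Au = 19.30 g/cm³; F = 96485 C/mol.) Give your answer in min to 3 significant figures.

Plated area = 2 × 11.8 × 16.7 = 394.1 cm²
Volume = 394.1 × 16.9×10⁻⁴ cm = 0.6660 cm³
m(Au) = 0.6660 × 19.30 = 12.85 g
n(Au) = 12.85 / 196.97 = 0.06524 mol; n(e⁻) = 3 × 0.06524 = 0.1957 mol
Q = 0.1957 × 96485 = 18880 C
t = 18880 / 0.289 = 65330 s = 1090 min

1090 min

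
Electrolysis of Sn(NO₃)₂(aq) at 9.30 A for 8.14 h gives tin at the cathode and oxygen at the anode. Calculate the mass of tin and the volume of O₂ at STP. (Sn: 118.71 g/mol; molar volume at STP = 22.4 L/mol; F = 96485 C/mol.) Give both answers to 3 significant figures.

168 g Sn; 15.8 L O₂

Q = 9.30 × 29304 = 2.725×10^5 C; n(e⁻) = 2.725×10^5 / 96485 = 2.824 mol
Cathode: Sn²⁺ + 2e⁻ → Sn → n(Sn) = 2.824/2 = 1.412 mol → 168 g
Anode: 2H₂O → O₂ + 4H⁺ + 4e⁻ → n(O₂) = 2.824/4 = 0.7060 mol → 15.8 L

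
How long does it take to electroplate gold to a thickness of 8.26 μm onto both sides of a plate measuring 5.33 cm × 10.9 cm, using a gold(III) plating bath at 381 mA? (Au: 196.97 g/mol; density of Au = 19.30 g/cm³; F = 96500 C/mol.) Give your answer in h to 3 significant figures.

Plated area = 2 × 5.33 × 10.9 = 116.2 cm²
Volume = 116.2 × 8.26×10⁻⁴ cm = 0.09598 cm³
m(Au) = 0.09598 × 19.30 = 1.852 g
n(Au) = 1.852 / 196.97 = 0.009402 mol; n(e⁻) = 3 × 0.009402 = 0.02821 mol
Q = 0.02821 × 96500 = 2722 C
t = 2722 / 0.381 = 7144 s = 1.98 h

1.98 h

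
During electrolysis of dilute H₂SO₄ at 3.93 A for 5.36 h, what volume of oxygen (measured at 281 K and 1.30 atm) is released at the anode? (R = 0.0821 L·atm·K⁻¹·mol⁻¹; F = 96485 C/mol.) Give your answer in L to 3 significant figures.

Q = 3.93 A × 19296 s = 75830 C
n(e⁻) = Q/F = 75830/96485 = 0.7859 mol
2H₂O → O₂ + 4H⁺ + 4e⁻, so n(O₂) = 0.7859 / 4 = 0.1965 mol
V = nRT/P = 0.1965 × 0.0821 × 281 / 1.30 = 3.487 L

3.49 L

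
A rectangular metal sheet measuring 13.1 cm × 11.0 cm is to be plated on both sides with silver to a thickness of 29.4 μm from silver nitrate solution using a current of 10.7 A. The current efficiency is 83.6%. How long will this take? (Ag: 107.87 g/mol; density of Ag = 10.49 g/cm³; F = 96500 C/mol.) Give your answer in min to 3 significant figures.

14.8 min

Plated area = 2 × 13.1 × 11.0 = 288.2 cm²
Volume = 288.2 × 29.4×10⁻⁴ cm = 0.8473 cm³
m(Ag) = 0.8473 × 10.49 = 8.888 g
n(Ag) = 8.888 / 107.87 = 0.08240 mol; n(e⁻) = 0.08240 mol
Q = 0.08240 × 96500 / 0.836 = 9511 C
t = 9511 / 10.7 = 888.9 s = 14.8 min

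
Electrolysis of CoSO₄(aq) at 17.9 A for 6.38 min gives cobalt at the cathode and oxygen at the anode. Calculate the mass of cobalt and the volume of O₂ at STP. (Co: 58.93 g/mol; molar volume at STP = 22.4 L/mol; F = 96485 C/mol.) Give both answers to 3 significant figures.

2.09 g Co; 0.398 L O₂

Q = 17.9 × 382.8 = 6852 C; n(e⁻) = 6852 / 96485 = 0.07102 mol
Cathode: Co²⁺ + 2e⁻ → Co → n(Co) = 0.07102/2 = 0.03551 mol → 2.09 g
Anode: 2H₂O → O₂ + 4H⁺ + 4e⁻ → n(O₂) = 0.07102/4 = 0.01776 mol → 0.398 L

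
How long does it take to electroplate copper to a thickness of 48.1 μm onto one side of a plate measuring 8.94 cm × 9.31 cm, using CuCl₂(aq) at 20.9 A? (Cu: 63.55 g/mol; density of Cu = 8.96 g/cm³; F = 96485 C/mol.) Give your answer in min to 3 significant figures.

8.69 min

Plated area = 8.94 × 9.31 = 83.23 cm²
Volume = 83.23 × 48.1×10⁻⁴ cm = 0.4003 cm³
m(Cu) = 0.4003 × 8.96 = 3.587 g
n(Cu) = 3.587 / 63.55 = 0.05644 mol; n(e⁻) = 2 × 0.05644 = 0.1129 mol
Q = 0.1129 × 96485 = 10890 C
t = 10890 / 20.9 = 521.1 s = 8.69 min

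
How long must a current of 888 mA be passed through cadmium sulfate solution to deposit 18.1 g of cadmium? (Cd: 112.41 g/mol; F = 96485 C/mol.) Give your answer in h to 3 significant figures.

n(Cd) = 18.1 / 112.41 = 0.1610 mol
Cd²⁺ + 2e⁻ → Cd, so n(e⁻) = 2 × 0.1610 = 0.3220 mol
Q = 0.3220 × 96485 = 31070 C
t = Q / I = 31070 / 0.888 = 34990 s = 9.72 h

9.72 h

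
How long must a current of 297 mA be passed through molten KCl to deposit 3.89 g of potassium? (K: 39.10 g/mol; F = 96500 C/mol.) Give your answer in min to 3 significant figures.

n(K) = 3.89 / 39.10 = 0.09949 mol
K⁺ + e⁻ → K, so n(e⁻) = 0.09949 mol
Q = 0.09949 × 96500 = 9601 C
t = Q / I = 9601 / 0.297 = 32330 s = 539 min

539 min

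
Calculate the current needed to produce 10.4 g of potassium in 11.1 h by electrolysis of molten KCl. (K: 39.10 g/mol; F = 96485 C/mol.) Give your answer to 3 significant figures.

n(K) = 10.4 / 39.10 = 0.2660 mol
K⁺ + e⁻ → K, so n(e⁻) = 0.2660 mol
Q = 0.2660 × 96485 = 25670 C
I = Q / t = 25670 / 39960 s = 0.642 A

0.642 A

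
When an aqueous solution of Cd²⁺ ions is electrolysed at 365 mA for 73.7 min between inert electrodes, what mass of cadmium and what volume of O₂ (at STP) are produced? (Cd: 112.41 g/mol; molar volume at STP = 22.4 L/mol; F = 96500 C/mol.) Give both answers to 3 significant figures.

Q = 0.365 × 4422 = 1614 C; n(e⁻) = 1614 / 96500 = 0.01673 mol
Cathode: Cd²⁺ + 2e⁻ → Cd → n(Cd) = 0.01673/2 = 0.008365 mol → 0.940 g
Anode: 2H₂O → O₂ + 4H⁺ + 4e⁻ → n(O₂) = 0.01673/4 = 0.004183 mol → 0.0937 L

0.940 g Cd; 0.0937 L O₂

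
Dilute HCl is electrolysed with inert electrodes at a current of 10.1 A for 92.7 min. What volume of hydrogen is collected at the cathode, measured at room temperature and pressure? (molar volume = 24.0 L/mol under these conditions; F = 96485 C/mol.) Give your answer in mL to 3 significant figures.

Charge passed = 10.1 × 5562 = 56180 C
n(e⁻) = Q/F = 56180/96485 = 0.5823 mol
2H⁺ + 2e⁻ → H₂, so n(H₂) = 0.5823 / 2 = 0.2912 mol
V = 0.2912 × 24.0 = 6.989 L
= 6990 mL

6990 mL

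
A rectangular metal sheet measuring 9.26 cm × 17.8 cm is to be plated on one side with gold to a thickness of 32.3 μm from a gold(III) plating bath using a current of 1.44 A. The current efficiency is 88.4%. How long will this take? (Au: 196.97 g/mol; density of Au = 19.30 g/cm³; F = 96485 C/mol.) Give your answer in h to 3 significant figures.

Plated area = 9.26 × 17.8 = 164.8 cm²
Volume = 164.8 × 32.3×10⁻⁴ cm = 0.5323 cm³
m(Au) = 0.5323 × 19.30 = 10.27 g
n(Au) = 10.27 / 196.97 = 0.05214 mol; n(e⁻) = 3 × 0.05214 = 0.1564 mol
Q = 0.1564 × 96485 / 0.884 = 17070 C
t = 17070 / 1.44 = 11850 s = 3.29 h

3.29 h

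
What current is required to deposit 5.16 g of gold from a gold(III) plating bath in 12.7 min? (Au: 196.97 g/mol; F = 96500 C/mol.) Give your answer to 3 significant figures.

9.95 A

n(Au) = 5.16 / 196.97 = 0.02620 mol
Au³⁺ + 3e⁻ → Au, so n(e⁻) = 3 × 0.02620 = 0.07860 mol
Q = 0.07860 × 96500 = 7585 C
I = Q / t = 7585 / 762 s = 9.95 A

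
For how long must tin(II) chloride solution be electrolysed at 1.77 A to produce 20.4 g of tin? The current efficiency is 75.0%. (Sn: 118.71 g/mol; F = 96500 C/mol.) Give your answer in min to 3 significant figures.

416 min

n(Sn) = 20.4 / 118.71 = 0.1718 mol
Sn²⁺ + 2e⁻ → Sn, so n(e⁻) = 2 × 0.1718 = 0.3436 mol
Q = 0.3436 × 96500 / 0.750 = 44210 C
t = Q / I = 44210 / 1.77 = 24980 s = 416 min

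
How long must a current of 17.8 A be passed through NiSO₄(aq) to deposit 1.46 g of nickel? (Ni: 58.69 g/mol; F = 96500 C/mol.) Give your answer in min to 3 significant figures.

n(Ni) = 1.46 / 58.69 = 0.02488 mol
Ni²⁺ + 2e⁻ → Ni, so n(e⁻) = 2 × 0.02488 = 0.04976 mol
Q = 0.04976 × 96500 = 4802 C
t = Q / I = 4802 / 17.8 = 269.8 s = 4.50 min

4.50 min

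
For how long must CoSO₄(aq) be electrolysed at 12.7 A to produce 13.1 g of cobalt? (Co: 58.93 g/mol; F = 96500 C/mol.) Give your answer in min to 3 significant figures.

56.3 min

n(Co) = 13.1 / 58.93 = 0.2223 mol
Co²⁺ + 2e⁻ → Co, so n(e⁻) = 2 × 0.2223 = 0.4446 mol
Q = 0.4446 × 96500 = 42900 C
t = Q / I = 42900 / 12.7 = 3378 s = 56.3 min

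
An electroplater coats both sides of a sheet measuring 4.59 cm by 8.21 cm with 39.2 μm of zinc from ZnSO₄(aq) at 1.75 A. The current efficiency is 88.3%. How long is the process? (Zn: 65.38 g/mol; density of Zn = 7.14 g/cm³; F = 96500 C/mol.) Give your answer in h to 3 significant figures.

1.12 h

Plated area = 2 × 4.59 × 8.21 = 75.37 cm²
Volume = 75.37 × 39.2×10⁻⁴ cm = 0.2955 cm³
m(Zn) = 0.2955 × 7.14 = 2.110 g
n(Zn) = 2.110 / 65.38 = 0.03227 mol; n(e⁻) = 2 × 0.03227 = 0.06454 mol
Q = 0.06454 × 96500 / 0.883 = 7053 C
t = 7053 / 1.75 = 4030 s = 1.12 h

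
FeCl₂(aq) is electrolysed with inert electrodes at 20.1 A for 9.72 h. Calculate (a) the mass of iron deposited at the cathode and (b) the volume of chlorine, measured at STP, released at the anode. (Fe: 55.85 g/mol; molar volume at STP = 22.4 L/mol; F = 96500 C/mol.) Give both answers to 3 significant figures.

204 g Fe; 81.6 L Cl₂

Q = 20.1 × 34992 = 7.033×10^5 C; n(e⁻) = 7.033×10^5 / 96500 = 7.288 mol
Cathode: Fe²⁺ + 2e⁻ → Fe → n(Fe) = 7.288/2 = 3.644 mol → 204 g
Anode: 2Cl⁻ → Cl₂ + 2e⁻ → n(Cl₂) = 7.288/2 = 3.644 mol → 81.6 L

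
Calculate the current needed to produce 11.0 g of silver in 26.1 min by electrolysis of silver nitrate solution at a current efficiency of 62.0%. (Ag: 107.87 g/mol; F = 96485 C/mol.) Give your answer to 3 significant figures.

10.1 A

n(Ag) = 11.0 / 107.87 = 0.1020 mol
Ag⁺ + e⁻ → Ag, so n(e⁻) = 0.1020 mol
Q = 0.1020 × 96485 / 0.620 = 15870 C
I = Q / t = 15870 / 1566 s = 10.1 A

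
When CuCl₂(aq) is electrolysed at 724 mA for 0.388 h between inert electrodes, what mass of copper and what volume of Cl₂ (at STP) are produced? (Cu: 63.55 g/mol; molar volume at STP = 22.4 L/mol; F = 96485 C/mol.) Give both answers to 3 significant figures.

0.333 g Cu; 0.117 L Cl₂

Q = 0.724 × 1396.8 = 1011 C; n(e⁻) = 1011 / 96485 = 0.01048 mol
Cathode: Cu²⁺ + 2e⁻ → Cu → n(Cu) = 0.01048/2 = 0.005240 mol → 0.333 g
Anode: 2Cl⁻ → Cl₂ + 2e⁻ → n(Cl₂) = 0.01048/2 = 0.005240 mol → 0.117 L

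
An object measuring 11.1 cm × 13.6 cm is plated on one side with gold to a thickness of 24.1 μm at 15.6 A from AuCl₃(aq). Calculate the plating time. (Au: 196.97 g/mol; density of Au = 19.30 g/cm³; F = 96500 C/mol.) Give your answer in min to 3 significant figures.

11.0 min

Plated area = 11.1 × 13.6 = 151.0 cm²
Volume = 151.0 × 24.1×10⁻⁴ cm = 0.3639 cm³
m(Au) = 0.3639 × 19.30 = 7.023 g
n(Au) = 7.023 / 196.97 = 0.03566 mol; n(e⁻) = 3 × 0.03566 = 0.1070 mol
Q = 0.1070 × 96500 = 10330 C
t = 10330 / 15.6 = 662.2 s = 11.0 min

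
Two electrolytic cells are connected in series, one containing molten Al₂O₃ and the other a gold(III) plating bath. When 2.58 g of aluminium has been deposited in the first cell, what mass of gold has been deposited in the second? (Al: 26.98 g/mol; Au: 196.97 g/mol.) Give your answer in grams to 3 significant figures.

18.8 g

n(Al) = 2.58 / 26.98 = 0.09563 mol
Al³⁺ + 3e⁻ → Al, so n(e⁻) = 3 × 0.09563 = 0.2869 mol
The cells are in series, so the same charge (and hence the same n(e⁻) = 0.2869 mol) passes through both.
Au³⁺ + 3e⁻ → Au, so n(Au) = 0.2869 / 3 = 0.09563 mol
m(Au) = 0.09563 × 196.97 = 18.8 g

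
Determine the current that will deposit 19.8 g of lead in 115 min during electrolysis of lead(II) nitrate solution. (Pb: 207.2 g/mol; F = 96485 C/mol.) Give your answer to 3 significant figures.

2.67 A

n(Pb) = 19.8 / 207.2 = 0.09556 mol
Pb²⁺ + 2e⁻ → Pb, so n(e⁻) = 2 × 0.09556 = 0.1911 mol
Q = 0.1911 × 96485 = 18440 C
I = Q / t = 18440 / 6900 s = 2.67 A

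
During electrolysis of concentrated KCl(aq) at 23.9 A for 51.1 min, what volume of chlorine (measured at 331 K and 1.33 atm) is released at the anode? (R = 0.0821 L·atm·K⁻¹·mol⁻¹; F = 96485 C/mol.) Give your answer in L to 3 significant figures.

Charge passed = 23.9 × 3066 = 73280 C
n(e⁻) = Q/F = 73280/96485 = 0.7595 mol
2Cl⁻ → Cl₂ + 2e⁻, so n(Cl₂) = 0.7595 / 2 = 0.3798 mol
V = nRT/P = 0.3798 × 0.0821 × 331 / 1.33 = 7.760 L

7.76 L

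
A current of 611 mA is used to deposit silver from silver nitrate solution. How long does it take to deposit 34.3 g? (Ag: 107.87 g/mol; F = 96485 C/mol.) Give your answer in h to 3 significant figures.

13.9 h

n(Ag) = 34.3 / 107.87 = 0.3180 mol
Ag⁺ + e⁻ → Ag, so n(e⁻) = 0.3180 mol
Q = 0.3180 × 96485 = 30680 C
t = Q / I = 30680 / 0.611 = 50210 s = 13.9 h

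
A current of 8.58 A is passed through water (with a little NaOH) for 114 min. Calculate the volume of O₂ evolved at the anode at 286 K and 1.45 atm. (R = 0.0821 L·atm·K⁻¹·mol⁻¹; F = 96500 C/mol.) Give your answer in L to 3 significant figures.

Q = It = 8.58 × 6840 = 58690 C
n(e⁻) = 58690 / 96500 = 0.6082 mol
2H₂O → O₂ + 4H⁺ + 4e⁻, so n(O₂) = 0.6082 / 4 = 0.1521 mol
V = nRT/P = 0.1521 × 0.0821 × 286 / 1.45 = 2.463 L

2.46 L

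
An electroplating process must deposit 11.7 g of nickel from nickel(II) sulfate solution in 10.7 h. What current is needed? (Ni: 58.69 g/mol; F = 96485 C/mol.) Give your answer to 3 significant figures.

n(Ni) = 11.7 / 58.69 = 0.1994 mol
Ni²⁺ + 2e⁻ → Ni, so n(e⁻) = 2 × 0.1994 = 0.3988 mol
Q = 0.3988 × 96485 = 38480 C
I = Q / t = 38480 / 38520 s = 0.999 A

0.999 A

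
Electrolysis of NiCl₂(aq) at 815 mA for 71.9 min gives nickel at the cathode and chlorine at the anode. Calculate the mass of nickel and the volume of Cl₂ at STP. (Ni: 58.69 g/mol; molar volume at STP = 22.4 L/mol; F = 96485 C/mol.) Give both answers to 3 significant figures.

1.07 g Ni; 0.408 L Cl₂

Q = 0.815 × 4314 = 3516 C; n(e⁻) = 3516 / 96485 = 0.03644 mol
Cathode: Ni²⁺ + 2e⁻ → Ni → n(Ni) = 0.03644/2 = 0.01822 mol → 1.07 g
Anode: 2Cl⁻ → Cl₂ + 2e⁻ → n(Cl₂) = 0.03644/2 = 0.01822 mol → 0.408 L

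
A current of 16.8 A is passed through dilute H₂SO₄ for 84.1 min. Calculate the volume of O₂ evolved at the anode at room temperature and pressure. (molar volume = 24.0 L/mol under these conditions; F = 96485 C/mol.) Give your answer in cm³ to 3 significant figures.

5270 cm³

Q = It = 16.8 × 5046 = 84770 C
n(e⁻) = Q/F = 84770/96485 = 0.8786 mol
2H₂O → O₂ + 4H⁺ + 4e⁻, so n(O₂) = 0.8786 / 4 = 0.2197 mol
V = 0.2197 × 24.0 = 5.273 L
= 5270 cm³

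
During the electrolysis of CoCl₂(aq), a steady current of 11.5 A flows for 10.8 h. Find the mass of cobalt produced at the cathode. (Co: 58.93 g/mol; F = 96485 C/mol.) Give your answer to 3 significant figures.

137 g

Q = It = 11.5 × 38880 = 4.471×10^5 C
n(e⁻) = 4.471×10^5 / 96485 = 4.634 mol
Co²⁺ + 2e⁻ → Co, so n(Co) = 4.634 / 2 = 2.317 mol
m = 2.317 × 58.93 = 137 g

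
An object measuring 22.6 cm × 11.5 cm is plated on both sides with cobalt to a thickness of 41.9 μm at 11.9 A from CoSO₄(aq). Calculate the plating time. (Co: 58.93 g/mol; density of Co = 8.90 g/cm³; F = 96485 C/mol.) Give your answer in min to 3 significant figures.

88.9 min

Plated area = 2 × 22.6 × 11.5 = 519.8 cm²
Volume = 519.8 × 41.9×10⁻⁴ cm = 2.178 cm³
m(Co) = 2.178 × 8.90 = 19.38 g
n(Co) = 19.38 / 58.93 = 0.3289 mol; n(e⁻) = 2 × 0.3289 = 0.6578 mol
Q = 0.6578 × 96485 = 63470 C
t = 63470 / 11.9 = 5334 s = 88.9 min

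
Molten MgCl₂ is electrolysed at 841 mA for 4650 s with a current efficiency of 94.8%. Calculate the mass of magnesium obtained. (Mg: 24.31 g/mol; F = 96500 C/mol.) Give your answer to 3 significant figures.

0.467 g

Q = 0.841 × 4650 = 3911 C
n(e⁻) = 3911 / 96500 = 0.04053 mol
Mg²⁺ + 2e⁻ → Mg, so theoretical m(Mg) = 0.02027 × 24.31 = 0.4928 g
Actual mass = 94.8% × 0.4928 = 0.467 g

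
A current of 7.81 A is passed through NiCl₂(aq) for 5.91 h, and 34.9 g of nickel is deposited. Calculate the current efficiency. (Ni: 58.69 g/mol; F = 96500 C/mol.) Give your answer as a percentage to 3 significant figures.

Q = 7.81 × 21276 = 1.662×10^5 C
n(e⁻) = 1.662×10^5 / 96500 = 1.722 mol
Ni²⁺ + 2e⁻ → Ni, so theoretical n(Ni) = 0.8610 mol → 50.53 g
Efficiency = 34.9 / 50.53 = 0.6907 = 69.1%

69.1%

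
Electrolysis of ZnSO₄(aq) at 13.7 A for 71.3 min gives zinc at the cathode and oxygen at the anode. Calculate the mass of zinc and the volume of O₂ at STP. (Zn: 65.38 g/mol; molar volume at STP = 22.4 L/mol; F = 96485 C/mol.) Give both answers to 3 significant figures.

Q = 13.7 × 4278 = 58610 C; n(e⁻) = 58610 / 96485 = 0.6075 mol
Cathode: Zn²⁺ + 2e⁻ → Zn → n(Zn) = 0.6075/2 = 0.3038 mol → 19.9 g
Anode: 2H₂O → O₂ + 4H⁺ + 4e⁻ → n(O₂) = 0.6075/4 = 0.1519 mol → 3.40 L

19.9 g Zn; 3.40 L O₂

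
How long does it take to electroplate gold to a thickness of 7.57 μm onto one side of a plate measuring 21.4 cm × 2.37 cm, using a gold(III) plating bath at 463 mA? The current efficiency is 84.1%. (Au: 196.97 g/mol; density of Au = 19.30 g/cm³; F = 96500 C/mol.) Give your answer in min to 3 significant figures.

46.6 min

Plated area = 21.4 × 2.37 = 50.72 cm²
Volume = 50.72 × 7.57×10⁻⁴ cm = 0.03840 cm³
m(Au) = 0.03840 × 19.30 = 0.7411 g
n(Au) = 0.7411 / 196.97 = 0.003763 mol; n(e⁻) = 3 × 0.003763 = 0.01129 mol
Q = 0.01129 × 96500 / 0.841 = 1295 C
t = 1295 / 0.463 = 2797 s = 46.6 min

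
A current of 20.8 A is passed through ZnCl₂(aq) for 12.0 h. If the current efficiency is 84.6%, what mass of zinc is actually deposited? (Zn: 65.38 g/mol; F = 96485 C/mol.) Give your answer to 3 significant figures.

Q = 20.8 × 43200 = 8.986×10^5 C
n(e⁻) = 8.986×10^5 / 96485 = 9.313 mol
Zn²⁺ + 2e⁻ → Zn, so theoretical m(Zn) = 4.657 × 65.38 = 304.5 g
Actual mass = 84.6% × 304.5 = 258 g

258 g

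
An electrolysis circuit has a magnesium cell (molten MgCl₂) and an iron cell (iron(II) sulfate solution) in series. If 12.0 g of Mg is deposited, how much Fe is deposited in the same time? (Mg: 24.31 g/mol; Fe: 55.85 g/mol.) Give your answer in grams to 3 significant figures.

n(Mg) = 12.0 / 24.31 = 0.4936 mol
Mg²⁺ + 2e⁻ → Mg, so n(e⁻) = 2 × 0.4936 = 0.9872 mol
In series, the same 0.9872 mol of electrons flows through the second cell.
Fe²⁺ + 2e⁻ → Fe, so n(Fe) = 0.9872 / 2 = 0.4936 mol
m(Fe) = 0.4936 × 55.85 = 27.6 g

27.6 g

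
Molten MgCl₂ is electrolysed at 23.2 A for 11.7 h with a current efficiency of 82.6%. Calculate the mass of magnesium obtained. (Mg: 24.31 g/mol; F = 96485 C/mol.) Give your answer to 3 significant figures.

Q = 23.2 × 42120 = 9.772×10^5 C
n(e⁻) = 9.772×10^5 / 96485 = 10.13 mol
Mg²⁺ + 2e⁻ → Mg, so theoretical m(Mg) = 5.065 × 24.31 = 123.1 g
Actual mass = 82.6% × 123.1 = 102 g

102 g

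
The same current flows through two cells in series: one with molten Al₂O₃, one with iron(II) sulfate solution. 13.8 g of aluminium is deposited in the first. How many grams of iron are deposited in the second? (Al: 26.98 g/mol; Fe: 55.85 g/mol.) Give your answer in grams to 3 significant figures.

42.9 g

n(Al) = 13.8 / 26.98 = 0.5115 mol
Al³⁺ + 3e⁻ → Al, so n(e⁻) = 3 × 0.5115 = 1.535 mol
The cells are in series, so the same charge (and hence the same n(e⁻) = 1.535 mol) passes through both.
Fe²⁺ + 2e⁻ → Fe, so n(Fe) = 1.535 / 2 = 0.7675 mol
m(Fe) = 0.7675 × 55.85 = 42.9 g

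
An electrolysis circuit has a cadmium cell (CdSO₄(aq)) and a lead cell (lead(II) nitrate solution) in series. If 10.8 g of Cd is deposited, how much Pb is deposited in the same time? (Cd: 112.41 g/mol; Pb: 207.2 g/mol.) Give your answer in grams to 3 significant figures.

19.9 g

n(Cd) = 10.8 / 112.41 = 0.09608 mol
Cd²⁺ + 2e⁻ → Cd, so n(e⁻) = 2 × 0.09608 = 0.1922 mol
Since the cells are in series, n(e⁻) in the Pb cell is also 0.1922 mol.
Pb²⁺ + 2e⁻ → Pb, so n(Pb) = 0.1922 / 2 = 0.09610 mol
m(Pb) = 0.09610 × 207.2 = 19.9 g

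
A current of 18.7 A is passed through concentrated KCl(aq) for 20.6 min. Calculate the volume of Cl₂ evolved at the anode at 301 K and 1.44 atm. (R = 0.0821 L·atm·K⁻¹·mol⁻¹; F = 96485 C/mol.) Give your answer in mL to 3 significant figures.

Q = 18.7 A × 1236 s = 23110 C
n(e⁻) = 23110 / 96485 = 0.2395 mol
2Cl⁻ → Cl₂ + 2e⁻, so n(Cl₂) = 0.2395 / 2 = 0.1198 mol
V = nRT/P = 0.1198 × 0.0821 × 301 / 1.44 = 2.056 L
= 2060 mL

2060 mL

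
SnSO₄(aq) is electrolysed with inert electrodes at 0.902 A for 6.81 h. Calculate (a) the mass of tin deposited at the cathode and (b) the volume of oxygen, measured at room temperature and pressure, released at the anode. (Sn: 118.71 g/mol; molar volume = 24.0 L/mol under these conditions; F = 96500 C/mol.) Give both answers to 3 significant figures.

13.6 g Sn; 1.37 L O₂

Q = 0.902 × 24516 = 22110 C; n(e⁻) = 22110 / 96500 = 0.2291 mol
Cathode: Sn²⁺ + 2e⁻ → Sn → n(Sn) = 0.2291/2 = 0.1146 mol → 13.6 g
Anode: 2H₂O → O₂ + 4H⁺ + 4e⁻ → n(O₂) = 0.2291/4 = 0.05728 mol → 1.37 L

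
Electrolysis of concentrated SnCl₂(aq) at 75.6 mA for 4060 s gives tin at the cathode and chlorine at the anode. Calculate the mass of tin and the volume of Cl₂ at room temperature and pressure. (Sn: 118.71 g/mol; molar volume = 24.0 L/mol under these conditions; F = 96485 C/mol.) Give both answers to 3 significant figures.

Q = 0.0756 × 4060 = 306.9 C; n(e⁻) = 306.9 / 96485 = 0.003181 mol
Cathode: Sn²⁺ + 2e⁻ → Sn → n(Sn) = 0.003181/2 = 0.001591 mol → 0.189 g
Anode: 2Cl⁻ → Cl₂ + 2e⁻ → n(Cl₂) = 0.003181/2 = 0.001591 mol → 0.0382 L

0.189 g Sn; 0.0382 L Cl₂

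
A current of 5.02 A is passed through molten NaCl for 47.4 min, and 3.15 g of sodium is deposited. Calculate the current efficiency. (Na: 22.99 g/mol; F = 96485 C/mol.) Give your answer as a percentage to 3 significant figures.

Q = 5.02 × 2844 = 14280 C
n(e⁻) = 14280 / 96485 = 0.1480 mol
Na⁺ + e⁻ → Na, so theoretical n(Na) = 0.1480 mol → 3.403 g
Efficiency = 3.15 / 3.403 = 0.9257 = 92.6%

92.6%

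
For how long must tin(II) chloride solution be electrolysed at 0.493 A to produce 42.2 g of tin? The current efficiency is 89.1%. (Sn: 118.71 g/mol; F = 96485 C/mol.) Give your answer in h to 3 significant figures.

n(Sn) = 42.2 / 118.71 = 0.3555 mol
Sn²⁺ + 2e⁻ → Sn, so n(e⁻) = 2 × 0.3555 = 0.7110 mol
Q = 0.7110 × 96485 / 0.891 = 76990 C
t = Q / I = 76990 / 0.493 = 1.562×10^5 s = 43.4 h

43.4 h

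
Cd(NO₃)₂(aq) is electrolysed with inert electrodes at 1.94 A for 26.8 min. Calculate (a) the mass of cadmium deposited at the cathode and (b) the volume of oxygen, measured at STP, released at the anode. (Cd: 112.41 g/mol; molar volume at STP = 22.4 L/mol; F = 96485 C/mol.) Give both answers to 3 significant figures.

1.82 g Cd; 0.181 L O₂

Q = 1.94 × 1608 = 3120 C; n(e⁻) = 3120 / 96485 = 0.03234 mol
Cathode: Cd²⁺ + 2e⁻ → Cd → n(Cd) = 0.03234/2 = 0.01617 mol → 1.82 g
Anode: 2H₂O → O₂ + 4H⁺ + 4e⁻ → n(O₂) = 0.03234/4 = 0.008085 mol → 0.181 L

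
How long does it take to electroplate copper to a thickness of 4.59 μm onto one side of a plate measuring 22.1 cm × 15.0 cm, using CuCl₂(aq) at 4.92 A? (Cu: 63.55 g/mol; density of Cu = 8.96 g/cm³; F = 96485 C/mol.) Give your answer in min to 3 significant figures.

Plated area = 22.1 × 15.0 = 331.5 cm²
Volume = 331.5 × 4.59×10⁻⁴ cm = 0.1522 cm³
m(Cu) = 0.1522 × 8.96 = 1.364 g
n(Cu) = 1.364 / 63.55 = 0.02146 mol; n(e⁻) = 2 × 0.02146 = 0.04292 mol
Q = 0.04292 × 96485 = 4141 C
t = 4141 / 4.92 = 841.7 s = 14.0 min

14.0 min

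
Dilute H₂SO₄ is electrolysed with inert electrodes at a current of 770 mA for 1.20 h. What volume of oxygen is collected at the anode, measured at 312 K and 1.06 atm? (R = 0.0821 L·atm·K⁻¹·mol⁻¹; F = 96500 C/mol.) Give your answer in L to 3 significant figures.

0.208 L

Charge passed = 0.770 × 4320 = 3326 C
n(e⁻) = Q/F = 3326/96500 = 0.03447 mol
2H₂O → O₂ + 4H⁺ + 4e⁻, so n(O₂) = 0.03447 / 4 = 0.008618 mol
V = nRT/P = 0.008618 × 0.0821 × 312 / 1.06 = 0.2083 L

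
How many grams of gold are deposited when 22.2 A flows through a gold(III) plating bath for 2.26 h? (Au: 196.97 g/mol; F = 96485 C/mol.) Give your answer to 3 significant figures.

Charge passed = 22.2 × 8136 = 1.806×10^5 C
Moles of electrons = 1.806×10^5 / 96485 = 1.872 mol
Au³⁺ + 3e⁻ → Au, so n(Au) = 1.872 / 3 = 0.6240 mol
m = 0.6240 × 196.97 = 123 g

123 g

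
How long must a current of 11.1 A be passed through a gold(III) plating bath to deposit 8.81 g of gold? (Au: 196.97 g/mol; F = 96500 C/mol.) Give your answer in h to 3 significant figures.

0.324 h

n(Au) = 8.81 / 196.97 = 0.04473 mol
Au³⁺ + 3e⁻ → Au, so n(e⁻) = 3 × 0.04473 = 0.1342 mol
Q = 0.1342 × 96500 = 12950 C
t = Q / I = 12950 / 11.1 = 1167 s = 0.324 h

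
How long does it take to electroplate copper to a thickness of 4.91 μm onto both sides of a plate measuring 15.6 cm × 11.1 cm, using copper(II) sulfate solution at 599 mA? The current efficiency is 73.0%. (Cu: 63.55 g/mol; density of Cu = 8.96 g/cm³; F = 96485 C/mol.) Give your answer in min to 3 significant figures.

Plated area = 2 × 15.6 × 11.1 = 346.3 cm²
Volume = 346.3 × 4.91×10⁻⁴ cm = 0.1700 cm³
m(Cu) = 0.1700 × 8.96 = 1.523 g
n(Cu) = 1.523 / 63.55 = 0.02397 mol; n(e⁻) = 2 × 0.02397 = 0.04794 mol
Q = 0.04794 × 96485 / 0.730 = 6336 C
t = 6336 / 0.599 = 10580 s = 176 min

176 min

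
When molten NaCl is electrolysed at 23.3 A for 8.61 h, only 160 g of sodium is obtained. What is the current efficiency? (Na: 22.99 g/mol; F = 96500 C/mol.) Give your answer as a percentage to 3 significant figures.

Q = 23.3 × 30996 = 7.222×10^5 C
n(e⁻) = 7.222×10^5 / 96500 = 7.484 mol
Na⁺ + e⁻ → Na, so theoretical n(Na) = 7.484 mol → 172.1 g
Efficiency = 160 / 172.1 = 0.9297 = 93.0%

93.0%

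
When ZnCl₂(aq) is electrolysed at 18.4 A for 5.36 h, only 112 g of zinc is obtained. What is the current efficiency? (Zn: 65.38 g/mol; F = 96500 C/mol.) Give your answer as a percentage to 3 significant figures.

Q = 18.4 × 19296 = 3.550×10^5 C
n(e⁻) = 3.550×10^5 / 96500 = 3.679 mol
Zn²⁺ + 2e⁻ → Zn, so theoretical n(Zn) = 1.840 mol → 120.3 g
Efficiency = 112 / 120.3 = 0.9310 = 93.1%

93.1%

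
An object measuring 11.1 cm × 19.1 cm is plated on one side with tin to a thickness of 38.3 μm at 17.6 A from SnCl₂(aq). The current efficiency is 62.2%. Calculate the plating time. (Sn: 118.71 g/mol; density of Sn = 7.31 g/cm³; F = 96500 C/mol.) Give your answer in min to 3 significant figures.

14.7 min

Plated area = 11.1 × 19.1 = 212.0 cm²
Volume = 212.0 × 38.3×10⁻⁴ cm = 0.8120 cm³
m(Sn) = 0.8120 × 7.31 = 5.936 g
n(Sn) = 5.936 / 118.71 = 0.05000 mol; n(e⁻) = 2 × 0.05000 = 0.1000 mol
Q = 0.1000 × 96500 / 0.622 = 15510 C
t = 15510 / 17.6 = 881.3 s = 14.7 min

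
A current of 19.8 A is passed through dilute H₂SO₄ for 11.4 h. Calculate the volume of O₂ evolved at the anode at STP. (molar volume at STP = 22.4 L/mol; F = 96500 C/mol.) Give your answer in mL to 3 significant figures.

Charge passed = 19.8 × 41040 = 8.126×10^5 C
n(e⁻) = Q/F = 8.126×10^5/96500 = 8.421 mol
2H₂O → O₂ + 4H⁺ + 4e⁻, so n(O₂) = 8.421 / 4 = 2.105 mol
V = 2.105 × 22.4 = 47.15 L
= 47200 mL

47200 mL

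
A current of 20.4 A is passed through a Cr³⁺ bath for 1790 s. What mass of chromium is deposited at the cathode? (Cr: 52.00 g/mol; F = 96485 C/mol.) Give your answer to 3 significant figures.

6.56 g

Charge passed = 20.4 × 1790 = 36520 C
n(e⁻) = 36520 / 96485 = 0.3785 mol
Cr³⁺ + 3e⁻ → Cr, so n(Cr) = 0.3785 / 3 = 0.1262 mol
m = 0.1262 × 52.00 = 6.56 g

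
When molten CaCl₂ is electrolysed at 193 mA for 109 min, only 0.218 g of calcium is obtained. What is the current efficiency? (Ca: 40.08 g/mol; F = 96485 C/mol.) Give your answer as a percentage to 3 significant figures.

Q = 0.193 × 6540 = 1262 C
n(e⁻) = 1262 / 96485 = 0.01308 mol
Ca²⁺ + 2e⁻ → Ca, so theoretical n(Ca) = 0.006540 mol → 0.2621 g
Efficiency = 0.218 / 0.2621 = 0.8317 = 83.2%

83.2%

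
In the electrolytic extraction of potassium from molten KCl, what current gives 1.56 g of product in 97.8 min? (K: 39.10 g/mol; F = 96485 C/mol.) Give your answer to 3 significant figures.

0.656 A

n(K) = 1.56 / 39.10 = 0.03990 mol
K⁺ + e⁻ → K, so n(e⁻) = 0.03990 mol
Q = 0.03990 × 96485 = 3850 C
I = Q / t = 3850 / 5868 s = 0.656 A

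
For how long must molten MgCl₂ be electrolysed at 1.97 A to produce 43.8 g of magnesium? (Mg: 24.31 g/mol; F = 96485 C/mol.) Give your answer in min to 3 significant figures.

n(Mg) = 43.8 / 24.31 = 1.802 mol
Mg²⁺ + 2e⁻ → Mg, so n(e⁻) = 2 × 1.802 = 3.604 mol
Q = 3.604 × 96485 = 3.477×10^5 C
t = Q / I = 3.477×10^5 / 1.97 = 1.765×10^5 s = 2940 min

2940 min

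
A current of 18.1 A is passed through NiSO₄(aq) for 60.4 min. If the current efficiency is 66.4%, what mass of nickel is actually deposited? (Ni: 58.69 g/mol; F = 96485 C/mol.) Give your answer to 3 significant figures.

Q = 18.1 × 3624 = 65590 C
n(e⁻) = 65590 / 96485 = 0.6798 mol
Ni²⁺ + 2e⁻ → Ni, so theoretical m(Ni) = 0.3399 × 58.69 = 19.95 g
Actual mass = 66.4% × 19.95 = 13.2 g

13.2 g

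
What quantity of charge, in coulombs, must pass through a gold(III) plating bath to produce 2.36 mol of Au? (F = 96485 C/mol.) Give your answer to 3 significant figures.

6.83×10^5 C

Au³⁺ + 3e⁻ → Au, so n(e⁻) = 3 × 2.36 = 7.080 mol
Q = 7.080 × 96485 = 6.831×10^5 C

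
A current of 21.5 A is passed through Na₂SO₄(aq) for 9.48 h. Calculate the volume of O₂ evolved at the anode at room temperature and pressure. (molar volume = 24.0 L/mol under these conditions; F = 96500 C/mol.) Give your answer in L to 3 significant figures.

45.6 L

Q = It = 21.5 × 34128 = 7.338×10^5 C
n(e⁻) = Q/F = 7.338×10^5/96500 = 7.604 mol
2H₂O → O₂ + 4H⁺ + 4e⁻, so n(O₂) = 7.604 / 4 = 1.901 mol
V = 1.901 × 24.0 = 45.62 L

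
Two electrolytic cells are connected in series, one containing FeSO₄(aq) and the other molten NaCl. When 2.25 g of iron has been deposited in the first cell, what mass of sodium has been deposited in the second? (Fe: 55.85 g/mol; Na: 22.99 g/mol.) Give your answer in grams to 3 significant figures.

n(Fe) = 2.25 / 55.85 = 0.04029 mol
Fe²⁺ + 2e⁻ → Fe, so n(e⁻) = 2 × 0.04029 = 0.08058 mol
The cells are in series, so the same charge (and hence the same n(e⁻) = 0.08058 mol) passes through both.
Na⁺ + e⁻ → Na, so n(Na) = 0.08058 mol
m(Na) = 0.08058 × 22.99 = 1.85 g

1.85 g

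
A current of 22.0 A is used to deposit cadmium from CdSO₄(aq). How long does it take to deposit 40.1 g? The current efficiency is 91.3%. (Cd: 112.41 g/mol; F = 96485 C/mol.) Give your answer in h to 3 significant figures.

n(Cd) = 40.1 / 112.41 = 0.3567 mol
Cd²⁺ + 2e⁻ → Cd, so n(e⁻) = 2 × 0.3567 = 0.7134 mol
Q = 0.7134 × 96485 / 0.913 = 75390 C
t = Q / I = 75390 / 22.0 = 3427 s = 0.952 h

0.952 h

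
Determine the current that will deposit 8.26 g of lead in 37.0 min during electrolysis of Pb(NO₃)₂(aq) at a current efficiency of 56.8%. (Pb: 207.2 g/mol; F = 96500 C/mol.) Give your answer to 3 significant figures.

6.10 A

n(Pb) = 8.26 / 207.2 = 0.03986 mol
Pb²⁺ + 2e⁻ → Pb, so n(e⁻) = 2 × 0.03986 = 0.07972 mol
Q = 0.07972 × 96500 / 0.568 = 13540 C
I = Q / t = 13540 / 2220 s = 6.10 A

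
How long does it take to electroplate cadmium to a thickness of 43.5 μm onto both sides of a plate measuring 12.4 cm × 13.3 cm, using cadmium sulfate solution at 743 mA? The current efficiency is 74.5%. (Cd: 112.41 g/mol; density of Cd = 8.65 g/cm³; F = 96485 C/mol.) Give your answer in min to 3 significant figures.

Plated area = 2 × 12.4 × 13.3 = 329.8 cm²
Volume = 329.8 × 43.5×10⁻⁴ cm = 1.435 cm³
m(Cd) = 1.435 × 8.65 = 12.41 g
n(Cd) = 12.41 / 112.41 = 0.1104 mol; n(e⁻) = 2 × 0.1104 = 0.2208 mol
Q = 0.2208 × 96485 / 0.745 = 28600 C
t = 28600 / 0.743 = 38490 s = 642 min

642 min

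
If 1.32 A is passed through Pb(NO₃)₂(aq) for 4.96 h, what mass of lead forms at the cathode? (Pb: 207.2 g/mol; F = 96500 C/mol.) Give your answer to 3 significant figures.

Q = 1.32 A × 17856 s = 23570 C
Moles of electrons = 23570 / 96500 = 0.2442 mol
Pb²⁺ + 2e⁻ → Pb, so n(Pb) = 0.2442 / 2 = 0.1221 mol
m = 0.1221 × 207.2 = 25.3 g

25.3 g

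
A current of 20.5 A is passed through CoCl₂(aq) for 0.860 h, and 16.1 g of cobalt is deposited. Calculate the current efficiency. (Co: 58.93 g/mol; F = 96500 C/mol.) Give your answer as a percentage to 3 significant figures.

Q = 20.5 × 3096 = 63470 C
n(e⁻) = 63470 / 96500 = 0.6577 mol
Co²⁺ + 2e⁻ → Co, so theoretical n(Co) = 0.3289 mol → 19.38 g
Efficiency = 16.1 / 19.38 = 0.8308 = 83.1%

83.1%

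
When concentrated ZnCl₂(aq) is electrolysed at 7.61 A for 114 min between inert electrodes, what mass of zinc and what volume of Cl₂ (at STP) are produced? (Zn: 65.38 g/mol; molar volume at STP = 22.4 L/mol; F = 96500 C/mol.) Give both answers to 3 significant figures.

17.6 g Zn; 6.04 L Cl₂

Q = 7.61 × 6840 = 52050 C; n(e⁻) = 52050 / 96500 = 0.5394 mol
Cathode: Zn²⁺ + 2e⁻ → Zn → n(Zn) = 0.5394/2 = 0.2697 mol → 17.6 g
Anode: 2Cl⁻ → Cl₂ + 2e⁻ → n(Cl₂) = 0.5394/2 = 0.2697 mol → 6.04 L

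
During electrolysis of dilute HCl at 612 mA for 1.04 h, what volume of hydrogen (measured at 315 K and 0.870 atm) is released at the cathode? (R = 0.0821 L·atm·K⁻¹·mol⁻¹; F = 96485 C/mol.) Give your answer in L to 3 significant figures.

Q = It = 0.612 × 3744 = 2291 C
n(e⁻) = 2291 / 96485 = 0.02374 mol
2H⁺ + 2e⁻ → H₂, so n(H₂) = 0.02374 / 2 = 0.01187 mol
V = nRT/P = 0.01187 × 0.0821 × 315 / 0.870 = 0.3528 L

0.353 L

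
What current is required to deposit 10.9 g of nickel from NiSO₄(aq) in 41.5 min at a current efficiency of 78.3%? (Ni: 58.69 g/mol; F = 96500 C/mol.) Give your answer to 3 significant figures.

n(Ni) = 10.9 / 58.69 = 0.1857 mol
Ni²⁺ + 2e⁻ → Ni, so n(e⁻) = 2 × 0.1857 = 0.3714 mol
Q = 0.3714 × 96500 / 0.783 = 45770 C
I = Q / t = 45770 / 2490 s = 18.4 A

18.4 A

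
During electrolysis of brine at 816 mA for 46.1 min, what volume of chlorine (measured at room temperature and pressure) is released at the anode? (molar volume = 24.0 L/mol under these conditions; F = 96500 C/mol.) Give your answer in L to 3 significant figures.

0.281 L

Q = 0.816 A × 2766 s = 2257 C
n(e⁻) = Q/F = 2257/96500 = 0.02339 mol
2Cl⁻ → Cl₂ + 2e⁻, so n(Cl₂) = 0.02339 / 2 = 0.01170 mol
V = 0.01170 × 24.0 = 0.2808 L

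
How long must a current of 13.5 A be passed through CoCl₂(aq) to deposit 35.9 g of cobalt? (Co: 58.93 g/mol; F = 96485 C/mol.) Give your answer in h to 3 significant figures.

2.42 h

n(Co) = 35.9 / 58.93 = 0.6092 mol
Co²⁺ + 2e⁻ → Co, so n(e⁻) = 2 × 0.6092 = 1.218 mol
Q = 1.218 × 96485 = 1.175×10^5 C
t = Q / I = 1.175×10^5 / 13.5 = 8704 s = 2.42 h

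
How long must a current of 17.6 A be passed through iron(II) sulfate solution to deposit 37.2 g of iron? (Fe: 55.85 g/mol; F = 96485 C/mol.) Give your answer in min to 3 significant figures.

122 min

n(Fe) = 37.2 / 55.85 = 0.6661 mol
Fe²⁺ + 2e⁻ → Fe, so n(e⁻) = 2 × 0.6661 = 1.332 mol
Q = 1.332 × 96485 = 1.285×10^5 C
t = Q / I = 1.285×10^5 / 17.6 = 7301 s = 122 min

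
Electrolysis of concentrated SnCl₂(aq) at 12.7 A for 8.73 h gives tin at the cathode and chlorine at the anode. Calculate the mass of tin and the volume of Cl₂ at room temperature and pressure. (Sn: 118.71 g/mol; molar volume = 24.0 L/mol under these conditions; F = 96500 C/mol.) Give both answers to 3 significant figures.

Q = 12.7 × 31428 = 3.991×10^5 C; n(e⁻) = 3.991×10^5 / 96500 = 4.136 mol
Cathode: Sn²⁺ + 2e⁻ → Sn → n(Sn) = 4.136/2 = 2.068 mol → 245 g
Anode: 2Cl⁻ → Cl₂ + 2e⁻ → n(Cl₂) = 4.136/2 = 2.068 mol → 49.6 L

245 g Sn; 49.6 L Cl₂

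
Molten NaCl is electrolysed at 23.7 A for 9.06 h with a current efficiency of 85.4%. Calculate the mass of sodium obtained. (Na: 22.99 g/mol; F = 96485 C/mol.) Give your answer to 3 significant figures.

Q = 23.7 × 32616 = 7.730×10^5 C
n(e⁻) = 7.730×10^5 / 96485 = 8.012 mol
Na⁺ + e⁻ → Na, so theoretical m(Na) = 8.012 × 22.99 = 184.2 g
Actual mass = 85.4% × 184.2 = 157 g

157 g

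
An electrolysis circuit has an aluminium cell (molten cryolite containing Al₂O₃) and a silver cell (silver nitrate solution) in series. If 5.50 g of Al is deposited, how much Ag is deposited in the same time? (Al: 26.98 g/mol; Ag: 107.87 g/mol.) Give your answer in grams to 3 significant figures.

n(Al) = 5.50 / 26.98 = 0.2039 mol
Al³⁺ + 3e⁻ → Al, so n(e⁻) = 3 × 0.2039 = 0.6117 mol
The cells are in series, so the same charge (and hence the same n(e⁻) = 0.6117 mol) passes through both.
Ag⁺ + e⁻ → Ag, so n(Ag) = 0.6117 mol
m(Ag) = 0.6117 × 107.87 = 66.0 g

66.0 g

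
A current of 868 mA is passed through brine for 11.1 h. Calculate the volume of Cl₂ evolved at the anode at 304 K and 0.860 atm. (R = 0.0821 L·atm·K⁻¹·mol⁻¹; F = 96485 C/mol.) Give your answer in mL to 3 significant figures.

Charge passed = 0.868 × 39960 = 34690 C
Moles of electrons = 34690 / 96485 = 0.3595 mol
2Cl⁻ → Cl₂ + 2e⁻, so n(Cl₂) = 0.3595 / 2 = 0.1798 mol
V = nRT/P = 0.1798 × 0.0821 × 304 / 0.860 = 5.218 L
= 5220 mL

5220 mL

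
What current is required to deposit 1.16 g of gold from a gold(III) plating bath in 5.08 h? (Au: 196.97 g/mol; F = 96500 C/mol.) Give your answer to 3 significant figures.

n(Au) = 1.16 / 196.97 = 0.005889 mol
Au³⁺ + 3e⁻ → Au, so n(e⁻) = 3 × 0.005889 = 0.01767 mol
Q = 0.01767 × 96500 = 1705 C
I = Q / t = 1705 / 18288 s = 0.0932 A

0.0932 A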